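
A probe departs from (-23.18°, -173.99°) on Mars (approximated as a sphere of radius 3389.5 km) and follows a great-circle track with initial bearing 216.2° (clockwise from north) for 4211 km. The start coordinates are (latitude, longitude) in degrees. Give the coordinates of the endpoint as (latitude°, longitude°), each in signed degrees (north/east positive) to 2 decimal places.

Angular distance δ = d/R = 4211/3389.5 = 1.24237 rad; initial bearing θ = 3.7734 rad.
sin φ₂ = sin φ₁ cos δ + cos φ₁ sin δ cos θ = (-0.3936)(0.3226) + (0.9193)(0.9465)(-0.8070) = -0.8291, so φ₂ = -56.01°.
Δλ = atan2(sin θ sin δ cos φ₁, cos δ − sin φ₁ sin φ₂) = atan2(-0.5139, -0.0038) = -90.424°.
λ₂ = -173.990° − 90.424° = -264.41° → 95.59° after wrapping to (−180°, 180°].

-56.01°, 95.59°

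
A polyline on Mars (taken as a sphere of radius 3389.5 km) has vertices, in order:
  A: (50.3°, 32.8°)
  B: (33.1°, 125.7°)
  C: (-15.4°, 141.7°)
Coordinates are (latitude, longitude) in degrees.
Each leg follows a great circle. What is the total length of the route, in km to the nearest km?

Leg A→B: central angle 1.1668 rad, distance 3954.9 km.
Leg B→C: central angle 0.8875 rad, distance 3008.3 km.
Total: 3954.9 + 3008.3 ≈ 6963 km.

6963 km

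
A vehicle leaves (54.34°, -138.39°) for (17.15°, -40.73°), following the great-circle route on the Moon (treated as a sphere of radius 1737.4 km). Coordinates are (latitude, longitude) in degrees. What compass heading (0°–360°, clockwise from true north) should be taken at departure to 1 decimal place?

Δλ = 97.660° = 1.7045 rad.
y = sin Δλ · cos φ₂ = (0.9911)(0.9555) = 0.9470
x = cos φ₁ sin φ₂ − sin φ₁ cos φ₂ cos Δλ = (0.5830)(0.2949) − (0.8125)(0.9555)(-0.1333) = 0.2754
θ = atan2(y, x) = 73.79°, so the bearing is 73.8°.

73.8°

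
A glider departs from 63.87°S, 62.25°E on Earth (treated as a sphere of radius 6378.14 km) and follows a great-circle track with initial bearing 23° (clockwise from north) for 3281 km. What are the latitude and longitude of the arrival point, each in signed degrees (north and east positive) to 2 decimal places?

Angular distance δ = d/R = 3281/6378.14 = 0.51441 rad; initial bearing θ = 0.4014 rad.
sin φ₂ = sin φ₁ cos δ + cos φ₁ sin δ cos θ = (-0.8978)(0.8706) + (0.4404)(0.4920)(0.9205) = -0.5821, so φ₂ = -35.60°.
Δλ = atan2(sin θ sin δ cos φ₁, cos δ − sin φ₁ sin φ₂) = atan2(0.0847, 0.3479) = 13.677°.
λ₂ = 62.250° + 13.677° = 75.93°.

-35.60°, 75.93°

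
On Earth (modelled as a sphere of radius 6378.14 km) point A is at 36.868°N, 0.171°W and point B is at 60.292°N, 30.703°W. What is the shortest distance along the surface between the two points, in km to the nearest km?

3383 km

In radians: φ₁ = 0.6435, φ₂ = 1.0523, Δλ = -30.532° = -0.5329 rad.
cos c = sin φ₁ sin φ₂ + cos φ₁ cos φ₂ cos Δλ = (0.6000)(0.8686) + (0.8000)(0.4956)(0.8613) = 0.86262,
so c = arccos(0.86262) = 0.53038 rad.
Distance = R·c = 6378.14 × 0.5304 ≈ 3383 km.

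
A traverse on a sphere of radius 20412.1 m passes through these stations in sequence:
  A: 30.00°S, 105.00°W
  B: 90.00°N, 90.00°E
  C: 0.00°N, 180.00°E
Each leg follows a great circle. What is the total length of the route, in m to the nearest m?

74814 m

Leg A→B: central angle 2.0944 rad, distance 42751.0 m.
Leg B→C: central angle 1.5708 rad, distance 32063.3 m.
Total: 42751.0 + 32063.3 ≈ 74814 m.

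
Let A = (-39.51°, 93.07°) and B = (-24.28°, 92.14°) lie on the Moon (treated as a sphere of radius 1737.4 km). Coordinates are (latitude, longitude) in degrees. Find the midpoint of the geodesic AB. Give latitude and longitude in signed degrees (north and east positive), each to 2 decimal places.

Central angle δ = 0.2662 rad. Interpolating on the sphere with fraction f = 0.5:
P = [sin((1−f)δ)·A + sin(fδ)·B] / sin δ = 0.5045·A + 0.5045·B in Cartesian coordinates,
giving P = (-0.0380, 0.8482, -0.5284), i.e. latitude -31.90°, longitude 92.57°.

-31.90°, 92.57°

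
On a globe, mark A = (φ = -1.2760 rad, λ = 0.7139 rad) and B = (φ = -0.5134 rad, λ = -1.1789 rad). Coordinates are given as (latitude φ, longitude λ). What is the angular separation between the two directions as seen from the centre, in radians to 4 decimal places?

In radians: φ₁ = -1.2760, φ₂ = -0.5134, Δλ = -108.449° = -1.8928 rad.
cos c = sin φ₁ sin φ₂ + cos φ₁ cos φ₂ cos Δλ = (-0.9569)(-0.4911) + (0.2905)(0.8711)(-0.3165) = 0.38986,
so c = arccos(0.38986) = 1.17032 rad.
So the angular separation is 1.1703 rad.

1.1703 rad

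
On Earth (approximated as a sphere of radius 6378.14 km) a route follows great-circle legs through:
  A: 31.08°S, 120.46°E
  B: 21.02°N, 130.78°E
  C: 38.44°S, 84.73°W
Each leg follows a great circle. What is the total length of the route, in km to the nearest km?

22034 km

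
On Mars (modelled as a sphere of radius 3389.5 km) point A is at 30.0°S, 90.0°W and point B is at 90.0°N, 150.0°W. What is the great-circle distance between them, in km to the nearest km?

7099 km

With latitudes φ₁ = -30.000°, φ₂ = 90.000° and longitude difference Δλ = -60.000°:
cos c = sin φ₁ sin φ₂ + cos φ₁ cos φ₂ cos Δλ = (-0.5000)(1.0000) + (0.8660)(0.0000)(0.5000) = -0.50000,
so c = arccos(-0.50000) = 2.09440 rad.
Distance = R·c = 3389.5 × 2.0944 ≈ 7099 km.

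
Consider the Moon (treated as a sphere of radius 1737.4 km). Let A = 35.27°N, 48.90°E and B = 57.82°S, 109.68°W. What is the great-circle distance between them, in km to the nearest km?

Let φ₁ = 0.6156 rad, φ₂ = -1.0091 rad, and Δλ = -2.7677 rad.
cos c = sin φ₁ sin φ₂ + cos φ₁ cos φ₂ cos Δλ = (0.5774)(-0.8464) + (0.8164)(0.5326)(-0.9309) = -0.89351,
so c = arccos(-0.89351) = 2.67590 rad.
Distance = R·c = 1737.4 × 2.6759 ≈ 4649 km.

4649 km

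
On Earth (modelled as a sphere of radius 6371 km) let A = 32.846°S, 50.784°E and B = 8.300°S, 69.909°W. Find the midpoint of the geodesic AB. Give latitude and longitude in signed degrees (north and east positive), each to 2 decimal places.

-36.90°, -17.72°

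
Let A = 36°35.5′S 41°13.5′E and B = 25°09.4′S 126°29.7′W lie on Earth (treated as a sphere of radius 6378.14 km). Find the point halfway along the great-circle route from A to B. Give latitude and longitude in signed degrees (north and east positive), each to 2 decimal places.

The central angle between A and B is δ = 2.0451 rad.
With f = 0.5, the slerp weights are sin((1−f)δ)/sin δ = 0.9593 and sin(fδ)/sin δ = 0.9593.
Weighted sum of the unit vectors: (0.9593)·(0.6039,0.5291,-0.5961) + (0.9593)·(-0.5383,-0.7277,-0.4251) = (0.0629, -0.1905, -0.9797).
Converting back: φ = atan2(z, √(x²+y²)) = -78.43°, λ = atan2(y, x) = -71.73°.

-78.43°, -71.73°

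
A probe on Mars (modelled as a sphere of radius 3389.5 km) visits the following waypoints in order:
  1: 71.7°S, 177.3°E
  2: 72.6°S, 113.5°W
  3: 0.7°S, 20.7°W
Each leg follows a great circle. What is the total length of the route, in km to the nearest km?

6521 km

Leg 1→2: central angle 0.3501 rad, distance 1186.8 km.
Leg 2→3: central angle 1.5737 rad, distance 5334.2 km.
Total: 1186.8 + 5334.2 ≈ 6521 km.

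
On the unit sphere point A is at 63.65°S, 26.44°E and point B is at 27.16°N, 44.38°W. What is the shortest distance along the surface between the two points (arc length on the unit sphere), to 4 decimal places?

Let φ₁ = -1.1109 rad, φ₂ = 0.4740 rad, and Δλ = -1.2360 rad.
cos c = sin φ₁ sin φ₂ + cos φ₁ cos φ₂ cos Δλ = (-0.8961)(0.4565) + (0.4439)(0.8897)(0.3285) = -0.27931,
so c = arccos(-0.27931) = 1.85387 rad.
On the unit sphere the arc length equals the central angle: 1.8539.

1.8539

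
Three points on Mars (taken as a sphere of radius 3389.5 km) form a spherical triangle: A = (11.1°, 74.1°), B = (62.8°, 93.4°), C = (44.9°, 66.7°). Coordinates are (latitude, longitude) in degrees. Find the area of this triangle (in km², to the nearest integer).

1075236 km²

Side lengths (central angles): a = 0.4101, b = 0.6002, c = 0.9341 rad; semiperimeter s = 0.9722.
By l'Huilier's theorem, tan(E/4) = √[tan(s/2) tan((s−a)/2) tan((s−b)/2) tan((s−c)/2)], giving spherical excess E = 0.0936 rad.
Area = E·R² = 0.0936 × (3389.5)² ≈ 1075236 km².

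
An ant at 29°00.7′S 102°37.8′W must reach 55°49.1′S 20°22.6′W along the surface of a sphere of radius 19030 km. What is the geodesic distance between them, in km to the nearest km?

Let φ₁ = -0.5063 rad, φ₂ = -0.9742 rad, and Δλ = 1.4356 rad.
cos c = sin φ₁ sin φ₂ + cos φ₁ cos φ₂ cos Δλ = (-0.4850)(-0.8273) + (0.8745)(0.5618)(0.1348) = 0.46744,
so c = arccos(0.46744) = 1.08441 rad.
Distance = R·c = 19030 × 1.0844 ≈ 20636 km.

20636 km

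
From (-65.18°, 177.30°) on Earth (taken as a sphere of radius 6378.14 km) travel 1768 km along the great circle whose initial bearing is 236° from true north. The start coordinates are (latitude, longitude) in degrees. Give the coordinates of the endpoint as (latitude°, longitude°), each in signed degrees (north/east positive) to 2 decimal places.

-69.59°, 136.72°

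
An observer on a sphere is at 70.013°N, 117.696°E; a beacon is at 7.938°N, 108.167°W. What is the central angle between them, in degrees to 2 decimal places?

96.08°

In radians: φ₁ = 1.2220, φ₂ = 0.1385, Δλ = 134.137° = 2.3411 rad.
Haversine: a = sin²(Δφ/2) + cos φ₁ cos φ₂ sin²(Δλ/2) = 0.2658 + (0.3418)(0.9904)(0.8482) = 0.55298.
Central angle c = 2·arcsin(√a) = 1.67696 rad.
So the angular separation is 96.08°.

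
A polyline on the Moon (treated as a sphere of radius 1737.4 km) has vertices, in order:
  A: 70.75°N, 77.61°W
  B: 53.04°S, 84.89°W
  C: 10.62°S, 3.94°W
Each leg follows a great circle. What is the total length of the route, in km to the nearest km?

Leg A→B: central angle 2.1625 rad, distance 3757.1 km.
Leg B→C: central angle 1.3282 rad, distance 2307.6 km.
Total: 3757.1 + 2307.6 ≈ 6065 km.

6065 km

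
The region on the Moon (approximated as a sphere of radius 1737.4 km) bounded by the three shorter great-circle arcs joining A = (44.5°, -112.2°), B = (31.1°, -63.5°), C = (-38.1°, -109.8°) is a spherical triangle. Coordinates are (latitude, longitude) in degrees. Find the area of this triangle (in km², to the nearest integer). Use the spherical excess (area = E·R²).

1826190 km²

Side lengths (central angles): a = 1.4234, b = 1.4421, c = 0.6996 rad; semiperimeter s = 1.7826.
By l'Huilier's theorem, tan(E/4) = √[tan(s/2) tan((s−a)/2) tan((s−b)/2) tan((s−c)/2)], giving spherical excess E = 0.6050 rad.
Area = E·R² = 0.6050 × (1737.4)² ≈ 1826190 km².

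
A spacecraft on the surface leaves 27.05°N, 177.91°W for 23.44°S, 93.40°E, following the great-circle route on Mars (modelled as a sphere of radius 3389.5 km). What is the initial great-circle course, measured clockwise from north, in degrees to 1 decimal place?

248.4°

With φ₁ = 0.4721, φ₂ = -0.4091, Δλ = -1.5479 rad, the forward-azimuth formula gives
θ = atan2( sin Δλ cos φ₂ , cos φ₁ sin φ₂ − sin φ₁ cos φ₂ cos Δλ ) = atan2(-0.9172, -0.3638) = -111.64°.
Adding 360° brings this into [0°, 360°): 248.4°.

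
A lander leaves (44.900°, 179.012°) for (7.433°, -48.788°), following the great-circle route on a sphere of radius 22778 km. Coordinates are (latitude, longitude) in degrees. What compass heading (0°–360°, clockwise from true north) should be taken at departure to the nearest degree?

53°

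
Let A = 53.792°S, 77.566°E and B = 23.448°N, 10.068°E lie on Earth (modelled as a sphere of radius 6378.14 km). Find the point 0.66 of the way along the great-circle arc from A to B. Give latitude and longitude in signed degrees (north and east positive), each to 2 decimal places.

-4.65°, 27.45°

Central angle δ = 1.6847 rad. Interpolating on the sphere with fraction f = 0.66:
P = [sin((1−f)δ)·A + sin(fδ)·B] / sin δ = 0.5455·A + 0.9024·B in Cartesian coordinates,
giving P = (0.8845, 0.4594, -0.0811), i.e. latitude -4.65°, longitude 27.45°.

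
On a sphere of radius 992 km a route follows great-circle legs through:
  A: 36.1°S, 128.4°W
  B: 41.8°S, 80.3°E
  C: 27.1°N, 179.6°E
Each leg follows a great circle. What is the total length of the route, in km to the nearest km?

Leg A→B: central angle 1.7068 rad, distance 1693.2 km.
Leg B→C: central angle 1.9942 rad, distance 1978.3 km.
Total: 1693.2 + 1978.3 ≈ 3671 km.

3671 km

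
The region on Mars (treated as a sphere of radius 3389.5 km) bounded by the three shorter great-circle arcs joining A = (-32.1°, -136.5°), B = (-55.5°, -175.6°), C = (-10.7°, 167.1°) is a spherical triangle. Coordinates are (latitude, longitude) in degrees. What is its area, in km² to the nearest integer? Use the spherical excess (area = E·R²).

Side lengths (central angles): a = 0.8170, b = 0.9773, c = 0.6261 rad; semiperimeter s = 1.2102.
By l'Huilier's theorem, tan(E/4) = √[tan(s/2) tan((s−a)/2) tan((s−b)/2) tan((s−c)/2)], giving spherical excess E = 0.2780 rad.
Area = E·R² = 0.2780 × (3389.5)² ≈ 3193765 km².

3193765 km²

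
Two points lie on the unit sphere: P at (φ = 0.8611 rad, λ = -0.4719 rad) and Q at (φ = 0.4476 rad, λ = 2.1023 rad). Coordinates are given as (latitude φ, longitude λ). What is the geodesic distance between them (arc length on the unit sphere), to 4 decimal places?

Let φ₁ = 0.8611 rad, φ₂ = 0.4476 rad, and Δλ = 2.5742 rad.
cos c = sin φ₁ sin φ₂ + cos φ₁ cos φ₂ cos Δλ = (0.7586)(0.4328) + (0.6516)(0.9015)(-0.8433) = -0.16706,
so c = arccos(-0.16706) = 1.73864 rad.
On the unit sphere the arc length equals the central angle: 1.7386.

1.7386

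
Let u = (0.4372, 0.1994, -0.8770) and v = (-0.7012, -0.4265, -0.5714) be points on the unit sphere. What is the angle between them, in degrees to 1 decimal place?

83.7°

u·v = 0.1095; |u| = 1.0000, |v| = 1.0000.
cos θ = (u·v)/(|u||v|) = 0.1095, so θ = 83.7°.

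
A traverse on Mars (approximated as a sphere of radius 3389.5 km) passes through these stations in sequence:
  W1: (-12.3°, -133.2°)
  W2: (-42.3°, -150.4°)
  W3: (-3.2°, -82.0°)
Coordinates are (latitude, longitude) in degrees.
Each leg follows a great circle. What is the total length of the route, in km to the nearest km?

6241 km

Leg W1→W2: central angle 0.5850 rad, distance 1982.9 km.
Leg W2→W3: central angle 1.2562 rad, distance 4257.9 km.
Total: 1982.9 + 4257.9 ≈ 6241 km.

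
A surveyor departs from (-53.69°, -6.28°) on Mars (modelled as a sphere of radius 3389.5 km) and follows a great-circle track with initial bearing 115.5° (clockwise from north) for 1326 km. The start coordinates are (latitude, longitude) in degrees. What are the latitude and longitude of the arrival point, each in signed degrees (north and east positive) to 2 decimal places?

Angular distance δ = d/R = 1326/3389.5 = 0.39121 rad; initial bearing θ = 2.0159 rad.
sin φ₂ = sin φ₁ cos δ + cos φ₁ sin δ cos θ = (-0.8058)(0.9244) + (0.5922)(0.3813)(-0.4305) = -0.8421, so φ₂ = -57.37°.
Δλ = atan2(sin θ sin δ cos φ₁, cos δ − sin φ₁ sin φ₂) = atan2(0.2038, 0.2458) = 39.660°.
λ₂ = -6.280° + 39.660° = 33.38°.

-57.37°, 33.38°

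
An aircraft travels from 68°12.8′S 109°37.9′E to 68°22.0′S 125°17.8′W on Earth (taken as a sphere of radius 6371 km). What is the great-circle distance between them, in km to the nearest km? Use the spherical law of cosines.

In radians: φ₁ = -1.1905, φ₂ = -1.1932, Δλ = 125.072° = 2.1829 rad.
cos c = sin φ₁ sin φ₂ + cos φ₁ cos φ₂ cos Δλ = (-0.9286)(-0.9296) + (0.3712)(0.3687)(-0.5746) = 0.78454,
so c = arccos(0.78454) = 0.66884 rad.
Distance = R·c = 6371 × 0.6688 ≈ 4261 km.

4261 km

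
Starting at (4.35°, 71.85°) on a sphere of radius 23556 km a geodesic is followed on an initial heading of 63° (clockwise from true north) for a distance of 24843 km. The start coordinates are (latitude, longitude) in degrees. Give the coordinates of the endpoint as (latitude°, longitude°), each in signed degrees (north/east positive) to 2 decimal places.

25.54°, 131.04°

Angular distance δ = d/R = 24843/23556 = 1.05464 rad; initial bearing θ = 1.0996 rad.
sin φ₂ = sin φ₁ cos δ + cos φ₁ sin δ cos θ = (0.0758)(0.4935) + (0.9971)(0.8697)(0.4540) = 0.4311, so φ₂ = 25.54°.
Δλ = atan2(sin θ sin δ cos φ₁, cos δ − sin φ₁ sin φ₂) = atan2(0.7727, 0.4608) = 59.188°.
λ₂ = 71.850° + 59.188° = 131.04°.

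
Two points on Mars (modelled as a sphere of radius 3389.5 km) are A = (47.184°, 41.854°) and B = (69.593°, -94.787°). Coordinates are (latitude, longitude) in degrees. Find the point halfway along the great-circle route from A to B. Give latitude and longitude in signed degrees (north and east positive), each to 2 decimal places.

The central angle between A and B is δ = 1.0296 rad.
With f = 0.5, the slerp weights are sin((1−f)δ)/sin δ = 0.5744 and sin(fδ)/sin δ = 0.5744.
Weighted sum of the unit vectors: (0.5744)·(0.5062,0.4535,0.7335) + (0.5744)·(-0.0291,-0.3475,0.9372) = (0.2741, 0.0609, 0.9598).
Converting back: φ = atan2(z, √(x²+y²)) = 73.69°, λ = atan2(y, x) = 12.53°.

73.69°, 12.53°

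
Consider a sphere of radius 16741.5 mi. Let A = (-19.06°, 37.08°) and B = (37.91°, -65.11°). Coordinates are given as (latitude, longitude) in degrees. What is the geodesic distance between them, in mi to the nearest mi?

With latitudes φ₁ = -19.060°, φ₂ = 37.910° and longitude difference Δλ = -102.190°:
cos c = sin φ₁ sin φ₂ + cos φ₁ cos φ₂ cos Δλ = (-0.3266)(0.6144) + (0.9452)(0.7890)(-0.2112) = -0.35811,
so c = arccos(-0.35811) = 1.93704 rad.
Distance = R·c = 16741.5 × 1.9370 ≈ 32429 mi.

32429 mi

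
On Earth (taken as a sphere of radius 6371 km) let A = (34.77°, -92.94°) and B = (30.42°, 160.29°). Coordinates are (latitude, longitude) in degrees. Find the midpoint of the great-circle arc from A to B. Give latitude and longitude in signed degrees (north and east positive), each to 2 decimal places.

46.98°, -148.20°

Central angle δ = 1.4863 rad. Interpolating on the sphere with fraction f = 0.5:
P = [sin((1−f)δ)·A + sin(fδ)·B] / sin δ = 0.6790·A + 0.6790·B in Cartesian coordinates,
giving P = (-0.5799, -0.3596, 0.7311), i.e. latitude 46.98°, longitude -148.20°.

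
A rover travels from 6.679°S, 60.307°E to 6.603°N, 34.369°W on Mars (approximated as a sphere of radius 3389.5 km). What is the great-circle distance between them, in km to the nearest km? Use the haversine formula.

With latitudes φ₁ = -6.679°, φ₂ = 6.603° and longitude difference Δλ = -94.676°:
Haversine: a = sin²(Δφ/2) + cos φ₁ cos φ₂ sin²(Δλ/2) = 0.0134 + (0.9932)(0.9934)(0.5408) = 0.54690.
Central angle c = 2·arcsin(√a) = 1.66474 rad.
Distance = R·c = 3389.5 × 1.6647 ≈ 5643 km.

5643 km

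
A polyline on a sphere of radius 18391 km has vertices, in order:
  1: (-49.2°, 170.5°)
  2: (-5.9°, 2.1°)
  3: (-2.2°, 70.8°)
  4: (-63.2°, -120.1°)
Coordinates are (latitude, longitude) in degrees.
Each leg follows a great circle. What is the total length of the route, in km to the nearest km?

98432 km

Leg 1→2: central angle 2.1638 rad, distance 39794.8 km.
Leg 2→3: central angle 1.1972 rad, distance 22016.9 km.
Leg 3→4: central angle 1.9912 rad, distance 36620.6 km.
Total: 39794.8 + 22016.9 + 36620.6 ≈ 98432 km.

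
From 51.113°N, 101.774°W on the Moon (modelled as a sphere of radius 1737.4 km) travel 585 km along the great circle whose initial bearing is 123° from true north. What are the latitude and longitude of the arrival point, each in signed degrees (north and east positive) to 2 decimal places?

38.44°, -81.06°

Angular distance δ = d/R = 585/1737.4 = 0.33671 rad; initial bearing θ = 2.1468 rad.
sin φ₂ = sin φ₁ cos δ + cos φ₁ sin δ cos θ = (0.7784)(0.9438) + (0.6278)(0.3304)(-0.5446) = 0.6217, so φ₂ = 38.44°.
Δλ = atan2(sin θ sin δ cos φ₁, cos δ − sin φ₁ sin φ₂) = atan2(0.1739, 0.4599) = 20.718°.
λ₂ = -101.774° + 20.718° = -81.06°.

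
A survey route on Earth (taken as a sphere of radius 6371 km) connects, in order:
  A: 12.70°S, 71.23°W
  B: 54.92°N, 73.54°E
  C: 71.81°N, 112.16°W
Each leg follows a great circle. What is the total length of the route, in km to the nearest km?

Leg A→B: central angle 2.2625 rad, distance 14414.6 km.
Leg B→C: central angle 0.9286 rad, distance 5916.3 km.
Total: 14414.6 + 5916.3 ≈ 20331 km.

20331 km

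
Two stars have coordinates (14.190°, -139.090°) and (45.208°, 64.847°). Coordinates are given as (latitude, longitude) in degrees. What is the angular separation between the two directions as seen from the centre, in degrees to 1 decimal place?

With latitudes φ₁ = 14.190°, φ₂ = 45.208° and longitude difference Δλ = -156.063°:
Haversine: a = sin²(Δφ/2) + cos φ₁ cos φ₂ sin²(Δλ/2) = 0.0715 + (0.9695)(0.7045)(0.9570) = 0.72516.
Central angle c = 2·arcsin(√a) = 2.03793 rad.
So the angular separation is 116.8°.

116.8°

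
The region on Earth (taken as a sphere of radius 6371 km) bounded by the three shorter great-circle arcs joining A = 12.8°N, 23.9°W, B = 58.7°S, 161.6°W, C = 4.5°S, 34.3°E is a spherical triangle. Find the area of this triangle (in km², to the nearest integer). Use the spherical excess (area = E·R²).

77248618 km²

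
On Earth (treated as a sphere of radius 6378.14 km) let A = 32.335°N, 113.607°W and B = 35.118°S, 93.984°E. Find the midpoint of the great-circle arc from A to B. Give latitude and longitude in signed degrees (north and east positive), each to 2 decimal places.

-5.80°, 173.97°

The central angle between A and B is δ = 2.7394 rad.
With f = 0.5, the slerp weights are sin((1−f)δ)/sin δ = 2.5035 and sin(fδ)/sin δ = 2.5035.
Weighted sum of the unit vectors: (2.5035)·(-0.3384,-0.7742,0.5349) + (2.5035)·(-0.0568,0.8160,-0.5753) = (-0.9894, 0.1046, -0.1011).
Converting back: φ = atan2(z, √(x²+y²)) = -5.80°, λ = atan2(y, x) = 173.97°.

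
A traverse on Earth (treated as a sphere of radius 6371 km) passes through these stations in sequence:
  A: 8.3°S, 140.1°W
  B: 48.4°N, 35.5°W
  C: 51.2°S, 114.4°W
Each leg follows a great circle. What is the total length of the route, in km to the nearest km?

Leg A→B: central angle 1.8479 rad, distance 11772.8 km.
Leg B→C: central angle 2.0975 rad, distance 13363.2 km.
Total: 11772.8 + 13363.2 ≈ 25136 km.

25136 km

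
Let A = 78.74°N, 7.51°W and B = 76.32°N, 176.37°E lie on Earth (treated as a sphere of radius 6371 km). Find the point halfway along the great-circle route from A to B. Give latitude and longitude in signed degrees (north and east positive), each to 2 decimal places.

88.72°, -166.04°

Central angle δ = 0.4350 rad. Interpolating on the sphere with fraction f = 0.5:
P = [sin((1−f)δ)·A + sin(fδ)·B] / sin δ = 0.5121·A + 0.5121·B in Cartesian coordinates,
giving P = (-0.0217, -0.0054, 0.9997), i.e. latitude 88.72°, longitude -166.04°.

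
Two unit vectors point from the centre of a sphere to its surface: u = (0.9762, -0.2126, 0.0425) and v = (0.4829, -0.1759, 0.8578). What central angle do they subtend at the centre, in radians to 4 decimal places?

u·v = 0.5453; |u| = 1.0000, |v| = 1.0000.
cos θ = (u·v)/(|u||v|) = 0.5453, so θ = 0.9941 rad.

0.9941 rad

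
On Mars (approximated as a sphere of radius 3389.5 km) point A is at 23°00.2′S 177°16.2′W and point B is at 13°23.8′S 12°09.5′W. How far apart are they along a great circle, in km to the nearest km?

With latitudes φ₁ = -23.003°, φ₂ = -13.397° and longitude difference Δλ = 165.112°:
cos c = sin φ₁ sin φ₂ + cos φ₁ cos φ₂ cos Δλ = (-0.3908)(-0.2317) + (0.9205)(0.9728)(-0.9664) = -0.77483,
so c = arccos(-0.77483) = 2.45725 rad.
Distance = R·c = 3389.5 × 2.4572 ≈ 8329 km.

8329 km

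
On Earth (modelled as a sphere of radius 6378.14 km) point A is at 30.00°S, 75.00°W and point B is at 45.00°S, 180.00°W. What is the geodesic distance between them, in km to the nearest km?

8767 km

With latitudes φ₁ = -30.000°, φ₂ = -45.000° and longitude difference Δλ = -105.000°:
Haversine: a = sin²(Δφ/2) + cos φ₁ cos φ₂ sin²(Δλ/2) = 0.0170 + (0.8660)(0.7071)(0.6294) = 0.40247.
Central angle c = 2·arcsin(√a) = 1.37448 rad.
Distance = R·c = 6378.14 × 1.3745 ≈ 8767 km.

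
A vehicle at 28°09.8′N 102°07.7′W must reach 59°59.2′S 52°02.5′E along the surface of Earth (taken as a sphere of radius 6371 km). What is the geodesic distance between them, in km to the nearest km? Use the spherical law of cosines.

With latitudes φ₁ = 28.163°, φ₂ = -59.987° and longitude difference Δλ = 154.170°:
cos c = sin φ₁ sin φ₂ + cos φ₁ cos φ₂ cos Δλ = (0.4720)(-0.8659) + (0.8816)(0.5002)(-0.9001) = -0.80562,
so c = arccos(-0.80562) = 2.50752 rad.
Distance = R·c = 6371 × 2.5075 ≈ 15975 km.

15975 km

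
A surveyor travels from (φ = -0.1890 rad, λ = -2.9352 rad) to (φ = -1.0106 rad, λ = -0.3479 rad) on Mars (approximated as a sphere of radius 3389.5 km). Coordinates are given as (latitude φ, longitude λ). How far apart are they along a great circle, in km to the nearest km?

6302 km

Let φ₁ = -0.1890 rad, φ₂ = -1.0106 rad, and Δλ = 2.5873 rad.
Haversine: a = sin²(Δφ/2) + cos φ₁ cos φ₂ sin²(Δλ/2) = 0.1595 + (0.9822)(0.5314)(0.9251) = 0.64229.
Central angle c = 2·arcsin(√a) = 1.85937 rad.
Distance = R·c = 3389.5 × 1.8594 ≈ 6302 km.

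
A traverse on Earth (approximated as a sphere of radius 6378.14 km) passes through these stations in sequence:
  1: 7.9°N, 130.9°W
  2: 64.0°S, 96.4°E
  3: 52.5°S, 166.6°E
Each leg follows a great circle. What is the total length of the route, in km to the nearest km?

16837 km

Leg 1→2: central angle 2.0020 rad, distance 12769.3 km.
Leg 2→3: central angle 0.6377 rad, distance 4067.4 km.
Total: 12769.3 + 4067.4 ≈ 16837 km.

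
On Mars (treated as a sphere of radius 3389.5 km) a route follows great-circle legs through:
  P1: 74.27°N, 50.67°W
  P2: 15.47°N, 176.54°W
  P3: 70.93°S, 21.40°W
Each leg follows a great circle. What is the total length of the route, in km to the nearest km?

Leg P1→P2: central angle 1.4670 rad, distance 4972.3 km.
Leg P2→P3: central angle 2.1386 rad, distance 7248.9 km.
Total: 4972.3 + 7248.9 ≈ 12221 km.

12221 km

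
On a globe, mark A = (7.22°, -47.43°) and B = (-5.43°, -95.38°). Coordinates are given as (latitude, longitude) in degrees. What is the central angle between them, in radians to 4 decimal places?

In radians: φ₁ = 0.1260, φ₂ = -0.0948, Δλ = -47.950° = -0.8369 rad.
cos c = sin φ₁ sin φ₂ + cos φ₁ cos φ₂ cos Δλ = (0.1257)(-0.0946) + (0.9921)(0.9955)(0.6698) = 0.64959,
so c = arccos(0.64959) = 0.86375 rad.
So the angular separation is 0.8637 rad.

0.8637 rad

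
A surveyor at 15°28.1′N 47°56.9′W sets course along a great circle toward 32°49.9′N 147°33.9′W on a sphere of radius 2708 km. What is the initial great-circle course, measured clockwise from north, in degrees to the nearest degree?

With φ₁ = 0.2700, φ₂ = 0.5730, Δλ = -1.7386 rad, the forward-azimuth formula gives
θ = atan2( sin Δλ cos φ₂ , cos φ₁ sin φ₂ − sin φ₁ cos φ₂ cos Δλ ) = atan2(-0.8285, 0.5600) = -55.94°.
Adding 360° brings this into [0°, 360°): 304°.

304°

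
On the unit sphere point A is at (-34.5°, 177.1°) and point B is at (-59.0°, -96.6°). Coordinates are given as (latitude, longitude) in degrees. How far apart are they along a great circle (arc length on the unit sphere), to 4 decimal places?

Let φ₁ = -0.6021 rad, φ₂ = -1.0297 rad, and Δλ = 1.5062 rad.
Haversine: a = sin²(Δφ/2) + cos φ₁ cos φ₂ sin²(Δλ/2) = 0.0450 + (0.8241)(0.5150)(0.4677) = 0.24355.
Central angle c = 2·arcsin(√a) = 1.03224 rad.
On the unit sphere the arc length equals the central angle: 1.0322.

1.0322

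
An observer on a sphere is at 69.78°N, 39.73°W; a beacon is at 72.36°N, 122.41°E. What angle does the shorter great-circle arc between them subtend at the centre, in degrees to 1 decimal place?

With latitudes φ₁ = 69.780°, φ₂ = 72.360° and longitude difference Δλ = 162.140°:
cos c = sin φ₁ sin φ₂ + cos φ₁ cos φ₂ cos Δλ = (0.9384)(0.9530) + (0.3456)(0.3030)(-0.9518) = 0.79456,
so c = arccos(0.79456) = 0.65251 rad.
So the angular separation is 37.4°.

37.4°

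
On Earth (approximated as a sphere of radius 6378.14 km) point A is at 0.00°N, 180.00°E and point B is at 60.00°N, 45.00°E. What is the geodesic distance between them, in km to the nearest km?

With latitudes φ₁ = 0.000°, φ₂ = 60.000° and longitude difference Δλ = -135.000°:
cos c = sin φ₁ sin φ₂ + cos φ₁ cos φ₂ cos Δλ = (0.0000)(0.8660) + (1.0000)(0.5000)(-0.7071) = -0.35355,
so c = arccos(-0.35355) = 1.93216 rad.
Distance = R·c = 6378.14 × 1.9322 ≈ 12324 km.

12324 km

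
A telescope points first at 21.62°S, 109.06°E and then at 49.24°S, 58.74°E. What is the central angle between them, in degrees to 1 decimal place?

48.2°

With latitudes φ₁ = -21.620°, φ₂ = -49.240° and longitude difference Δλ = -50.320°:
Haversine: a = sin²(Δφ/2) + cos φ₁ cos φ₂ sin²(Δλ/2) = 0.0570 + (0.9296)(0.6529)(0.1808) = 0.16669.
Central angle c = 2·arcsin(√a) = 0.84112 rad.
So the angular separation is 48.2°.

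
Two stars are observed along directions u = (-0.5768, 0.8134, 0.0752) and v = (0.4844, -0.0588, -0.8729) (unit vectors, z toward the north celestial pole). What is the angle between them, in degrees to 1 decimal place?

113.1°

u·v = -0.3929; |u| = 1.0000, |v| = 1.0000.
cos θ = (u·v)/(|u||v|) = -0.3929, so θ = 113.1°.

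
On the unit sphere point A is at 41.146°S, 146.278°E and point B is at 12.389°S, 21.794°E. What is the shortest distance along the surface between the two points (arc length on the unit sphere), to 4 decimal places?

With latitudes φ₁ = -41.146°, φ₂ = -12.389° and longitude difference Δλ = -124.484°:
cos c = sin φ₁ sin φ₂ + cos φ₁ cos φ₂ cos Δλ = (-0.6580)(-0.2145) + (0.7530)(0.9767)(-0.5662) = -0.27525,
so c = arccos(-0.27525) = 1.84965 rad.
On the unit sphere the arc length equals the central angle: 1.8497.

1.8497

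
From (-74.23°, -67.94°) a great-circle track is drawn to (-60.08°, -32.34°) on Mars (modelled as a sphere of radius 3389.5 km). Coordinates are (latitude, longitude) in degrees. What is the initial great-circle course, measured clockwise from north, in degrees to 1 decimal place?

Δλ = 35.600° = 0.6213 rad.
y = sin Δλ · cos φ₂ = (0.5821)(0.4988) = 0.2904
x = cos φ₁ sin φ₂ − sin φ₁ cos φ₂ cos Δλ = (0.2718)(-0.8667) − (-0.9624)(0.4988)(0.8131) = 0.1547
θ = atan2(y, x) = 61.94°, so the bearing is 61.9°.

61.9°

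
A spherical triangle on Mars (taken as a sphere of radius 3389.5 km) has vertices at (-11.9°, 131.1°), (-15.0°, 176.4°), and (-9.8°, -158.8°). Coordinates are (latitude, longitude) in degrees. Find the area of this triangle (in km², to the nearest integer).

Side lengths (central angles): a = 0.4321, b = 1.1990, c = 0.7696 rad; semiperimeter s = 1.2003.
By l'Huilier's theorem, tan(E/4) = √[tan(s/2) tan((s−a)/2) tan((s−b)/2) tan((s−c)/2)], giving spherical excess E = 0.0254 rad.
Area = E·R² = 0.0254 × (3389.5)² ≈ 291906 km².

291906 km²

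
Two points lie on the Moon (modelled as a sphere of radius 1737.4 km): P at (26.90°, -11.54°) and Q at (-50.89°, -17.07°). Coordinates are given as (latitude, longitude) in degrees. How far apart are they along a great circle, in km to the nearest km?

In radians: φ₁ = 0.4695, φ₂ = -0.8882, Δλ = -5.530° = -0.0965 rad.
cos c = sin φ₁ sin φ₂ + cos φ₁ cos φ₂ cos Δλ = (0.4524)(-0.7759) + (0.8918)(0.6308)(0.9953) = 0.20888,
so c = arccos(0.20888) = 1.36037 rad.
Distance = R·c = 1737.4 × 1.3604 ≈ 2364 km.

2364 km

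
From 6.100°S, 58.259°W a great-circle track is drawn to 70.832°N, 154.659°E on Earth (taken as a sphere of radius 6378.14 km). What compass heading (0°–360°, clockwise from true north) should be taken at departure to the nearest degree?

With φ₁ = -0.1065, φ₂ = 1.2363, Δλ = -2.5671 rad, the forward-azimuth formula gives
θ = atan2( sin Δλ cos φ₂ , cos φ₁ sin φ₂ − sin φ₁ cos φ₂ cos Δλ ) = atan2(-0.1784, 0.9099) = -11.09°.
Adding 360° brings this into [0°, 360°): 349°.

349°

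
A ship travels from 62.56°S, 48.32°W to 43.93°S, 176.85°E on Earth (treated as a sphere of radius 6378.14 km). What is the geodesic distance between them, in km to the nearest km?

Let φ₁ = -1.0919 rad, φ₂ = -0.7667 rad, and Δλ = -2.3532 rad.
Haversine: a = sin²(Δφ/2) + cos φ₁ cos φ₂ sin²(Δλ/2) = 0.0262 + (0.4608)(0.7202)(0.8525) = 0.30913.
Central angle c = 2·arcsin(√a) = 1.17911 rad.
Distance = R·c = 6378.14 × 1.1791 ≈ 7521 km.

7521 km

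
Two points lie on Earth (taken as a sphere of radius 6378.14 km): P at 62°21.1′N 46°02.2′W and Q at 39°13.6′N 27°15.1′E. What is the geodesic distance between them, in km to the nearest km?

5391 km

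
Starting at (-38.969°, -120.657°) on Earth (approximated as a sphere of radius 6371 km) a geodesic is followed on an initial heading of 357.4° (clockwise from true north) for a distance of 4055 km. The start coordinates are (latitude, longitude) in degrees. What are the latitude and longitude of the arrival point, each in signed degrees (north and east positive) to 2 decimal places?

Angular distance δ = d/R = 4055/6371 = 0.63648 rad; initial bearing θ = 6.2378 rad.
sin φ₂ = sin φ₁ cos δ + cos φ₁ sin δ cos θ = (-0.6289)(0.8042) + (0.7775)(0.5944)(0.9990) = -0.0441, so φ₂ = -2.53°.
Δλ = atan2(sin θ sin δ cos φ₁, cos δ − sin φ₁ sin φ₂) = atan2(-0.0210, 0.7764) = -1.547°.
λ₂ = -120.657° − 1.547° = -122.20°.

-2.53°, -122.20°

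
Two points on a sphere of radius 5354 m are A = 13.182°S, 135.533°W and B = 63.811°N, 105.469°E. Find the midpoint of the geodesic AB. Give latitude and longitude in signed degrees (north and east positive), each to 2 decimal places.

38.15°, -162.47°

Central angle δ = 1.9965 rad. Interpolating on the sphere with fraction f = 0.5:
P = [sin((1−f)δ)·A + sin(fδ)·B] / sin δ = 0.9229·A + 0.9229·B in Cartesian coordinates,
giving P = (-0.7499, -0.2369, 0.6177), i.e. latitude 38.15°, longitude -162.47°.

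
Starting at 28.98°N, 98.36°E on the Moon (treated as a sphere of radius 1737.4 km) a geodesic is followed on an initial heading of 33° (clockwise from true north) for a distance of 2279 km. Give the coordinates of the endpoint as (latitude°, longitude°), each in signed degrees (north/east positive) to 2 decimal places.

56.44°, -153.87°

Angular distance δ = d/R = 2279/1737.4 = 1.31173 rad; initial bearing θ = 0.5760 rad.
sin φ₂ = sin φ₁ cos δ + cos φ₁ sin δ cos θ = (0.4845)(0.2562) + (0.8748)(0.9666)(0.8387) = 0.8333, so φ₂ = 56.44°.
Δλ = atan2(sin θ sin δ cos φ₁, cos δ − sin φ₁ sin φ₂) = atan2(0.4605, -0.1476) = 107.765°.
λ₂ = 98.360° + 107.765° = 206.13° → -153.87° after wrapping to (−180°, 180°].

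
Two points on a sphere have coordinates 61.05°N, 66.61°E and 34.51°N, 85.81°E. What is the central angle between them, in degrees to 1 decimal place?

In radians: φ₁ = 1.0655, φ₂ = 0.6023, Δλ = 19.200° = 0.3351 rad.
cos c = sin φ₁ sin φ₂ + cos φ₁ cos φ₂ cos Δλ = (0.8750)(0.5666) + (0.4840)(0.8240)(0.9444) = 0.87244,
so c = arccos(0.87244) = 0.51063 rad.
So the angular separation is 29.3°.

29.3°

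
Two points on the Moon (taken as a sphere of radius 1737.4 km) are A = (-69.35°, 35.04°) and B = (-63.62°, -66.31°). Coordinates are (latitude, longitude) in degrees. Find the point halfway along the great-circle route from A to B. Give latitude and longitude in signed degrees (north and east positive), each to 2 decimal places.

The central angle between A and B is δ = 0.6309 rad.
With f = 0.5, the slerp weights are sin((1−f)δ)/sin δ = 0.5260 and sin(fδ)/sin δ = 0.5260.
Weighted sum of the unit vectors: (0.5260)·(0.2887,0.2025,-0.9358) + (0.5260)·(0.1785,-0.4069,-0.8959) = (0.2458, -0.1075, -0.9634).
Converting back: φ = atan2(z, √(x²+y²)) = -74.44°, λ = atan2(y, x) = -23.63°.

-74.44°, -23.63°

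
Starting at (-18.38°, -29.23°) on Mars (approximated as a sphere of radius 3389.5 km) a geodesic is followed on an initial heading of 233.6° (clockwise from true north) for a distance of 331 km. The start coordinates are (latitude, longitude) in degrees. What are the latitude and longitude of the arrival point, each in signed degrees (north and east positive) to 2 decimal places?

Angular distance δ = d/R = 331/3389.5 = 0.09765 rad; initial bearing θ = 4.0771 rad.
sin φ₂ = sin φ₁ cos δ + cos φ₁ sin δ cos θ = (-0.3153)(0.9952) + (0.9490)(0.0975)(-0.5934) = -0.3687, so φ₂ = -21.64°.
Δλ = atan2(sin θ sin δ cos φ₁, cos δ − sin φ₁ sin φ₂) = atan2(-0.0745, 0.8790) = -4.843°.
λ₂ = -29.230° − 4.843° = -34.07°.

-21.64°, -34.07°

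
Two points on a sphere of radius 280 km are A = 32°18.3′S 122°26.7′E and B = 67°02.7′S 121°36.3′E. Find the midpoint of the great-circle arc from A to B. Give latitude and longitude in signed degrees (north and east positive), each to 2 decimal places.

-49.68°, 122.18°

Central angle δ = 0.6064 rad. Interpolating on the sphere with fraction f = 0.5:
P = [sin((1−f)δ)·A + sin(fδ)·B] / sin δ = 0.5239·A + 0.5239·B in Cartesian coordinates,
giving P = (-0.3446, 0.5477, -0.7624), i.e. latitude -49.68°, longitude 122.18°.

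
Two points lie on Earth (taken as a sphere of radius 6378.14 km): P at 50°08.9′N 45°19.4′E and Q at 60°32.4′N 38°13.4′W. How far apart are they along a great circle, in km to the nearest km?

Let φ₁ = 0.8753 rad, φ₂ = 1.0566 rad, and Δλ = -1.4582 rad.
Haversine: a = sin²(Δφ/2) + cos φ₁ cos φ₂ sin²(Δλ/2) = 0.0082 + (0.6408)(0.4918)(0.4438) = 0.14807.
Central angle c = 2·arcsin(√a) = 0.78998 rad.
Distance = R·c = 6378.14 × 0.7900 ≈ 5039 km.

5039 km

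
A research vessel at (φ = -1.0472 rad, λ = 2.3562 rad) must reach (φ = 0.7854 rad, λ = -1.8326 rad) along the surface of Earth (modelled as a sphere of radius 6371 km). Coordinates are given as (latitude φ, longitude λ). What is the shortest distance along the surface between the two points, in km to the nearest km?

15801 km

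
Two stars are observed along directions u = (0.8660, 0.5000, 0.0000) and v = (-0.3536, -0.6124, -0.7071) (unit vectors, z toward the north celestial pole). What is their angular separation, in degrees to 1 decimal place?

127.8°

u·v = -0.6124; |u| = 1.0000, |v| = 1.0000.
cos θ = (u·v)/(|u||v|) = -0.6124, so θ = 127.8°.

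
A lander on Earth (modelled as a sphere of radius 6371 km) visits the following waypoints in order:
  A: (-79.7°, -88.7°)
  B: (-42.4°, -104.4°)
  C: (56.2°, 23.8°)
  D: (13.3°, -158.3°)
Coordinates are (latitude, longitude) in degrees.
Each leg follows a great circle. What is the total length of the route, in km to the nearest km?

32554 km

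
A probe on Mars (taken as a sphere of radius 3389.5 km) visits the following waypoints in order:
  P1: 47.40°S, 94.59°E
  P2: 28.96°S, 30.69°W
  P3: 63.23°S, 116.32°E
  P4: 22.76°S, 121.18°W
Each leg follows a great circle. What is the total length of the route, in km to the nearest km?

15163 km

Leg P1→P2: central angle 1.5564 rad, distance 5275.5 km.
Leg P2→P3: central angle 1.4689 rad, distance 4978.7 km.
Leg P3→P4: central angle 1.4482 rad, distance 4908.8 km.
Total: 5275.5 + 4978.7 + 4908.8 ≈ 15163 km.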